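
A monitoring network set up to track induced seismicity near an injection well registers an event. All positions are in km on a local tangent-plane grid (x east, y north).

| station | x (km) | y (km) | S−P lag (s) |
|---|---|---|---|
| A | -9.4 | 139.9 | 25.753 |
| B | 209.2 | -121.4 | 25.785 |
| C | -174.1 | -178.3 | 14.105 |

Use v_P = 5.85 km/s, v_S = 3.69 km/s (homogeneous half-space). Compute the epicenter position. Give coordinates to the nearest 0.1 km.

-48.4 km east, -114.5 km north

Distance from S−P lag: d = Δt · v_P v_S / (v_P − v_S) = Δt · (5.85·3.69)/(5.85−3.69) ≈ 9.9938·Δt.
So d_A = 257.37, d_B = 257.69, d_C = 140.96 km.
Circle about each station: (x + 9.4)² + (y − 139.9)² = 257.37²; (x − 209.2)² + (y + 121.4)² = 257.69²; (x + 174.1)² + (y + 178.3)² = 140.96².
Subtracting the A equation from the B and C equations removes the quadratic terms:
437.2 x − 522.6 y = 38677.41
-329.4 x − 636.4 y = 88810.93
Solving the 2×2 system: x ≈ -48.4, y ≈ -114.5 km.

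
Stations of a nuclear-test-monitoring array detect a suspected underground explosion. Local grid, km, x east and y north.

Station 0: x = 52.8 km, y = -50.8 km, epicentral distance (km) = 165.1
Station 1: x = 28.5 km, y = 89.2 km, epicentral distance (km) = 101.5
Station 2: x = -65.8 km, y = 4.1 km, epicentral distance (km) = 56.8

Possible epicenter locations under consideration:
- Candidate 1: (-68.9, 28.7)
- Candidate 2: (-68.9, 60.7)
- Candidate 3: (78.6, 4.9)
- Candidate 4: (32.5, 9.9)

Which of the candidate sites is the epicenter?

Candidate 2

For each candidate, compare |candidate − station| to the reported distance:
Candidate 1: residuals Station 0 19.7, Station 1 13.2, Station 2 32.0 → max 32.0 km
Candidate 2: residuals Station 0 0.0, Station 1 0.0, Station 2 0.1 → max 0.1 km
Candidate 3: residuals Station 0 103.7, Station 1 3.4, Station 2 87.6 → max 103.7 km
Candidate 4: residuals Station 0 101.1, Station 1 22.1, Station 2 41.7 → max 101.1 km
Only Candidate 2 has all residuals ≈ 0.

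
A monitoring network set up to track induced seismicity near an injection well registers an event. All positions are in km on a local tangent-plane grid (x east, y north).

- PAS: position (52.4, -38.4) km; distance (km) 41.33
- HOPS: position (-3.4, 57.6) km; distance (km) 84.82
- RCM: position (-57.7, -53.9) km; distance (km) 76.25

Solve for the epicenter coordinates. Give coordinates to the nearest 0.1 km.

Circle about each station: (x − 52.4)² + (y + 38.4)² = 41.33²; (x + 3.4)² + (y − 57.6)² = 84.82²; (x + 57.7)² + (y + 53.9)² = 76.25².
Subtracting pairs of circle equations eliminates x²+y² and gives linear equations (the radical axes):
-111.6 x + 192.0 y = -6377.26
-220.2 x − 31.0 y = -2091.71
Solving the 2×2 system: x ≈ 13.1, y ≈ -25.6 km.

x ≈ 13.1 km, y ≈ -25.6 km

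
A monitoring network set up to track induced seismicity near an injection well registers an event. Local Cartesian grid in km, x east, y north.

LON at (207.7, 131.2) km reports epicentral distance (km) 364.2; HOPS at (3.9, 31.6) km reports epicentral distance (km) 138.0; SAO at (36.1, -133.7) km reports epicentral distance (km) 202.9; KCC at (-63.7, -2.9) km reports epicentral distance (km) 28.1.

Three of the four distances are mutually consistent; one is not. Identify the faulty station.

KCC

Solve using three stations at a time. Using LON, HOPS, SAO (subtract circle equations pairwise → linear system) gives (x, y) ≈ (-126.9, -12.7).
Distances from that point to each station vs reported:
  LON: calculated 364.2 vs reported 364.2 → residual 0.0 km
  HOPS: calculated 138.1 vs reported 138.0 → residual 0.1 km
  SAO: calculated 203.0 vs reported 202.9 → residual 0.1 km
  KCC: calculated 64.0 vs reported 28.1 → residual 35.9 km
LON, HOPS, SAO are mutually consistent (residuals ≈ 0); KCC is off by 35.9 km.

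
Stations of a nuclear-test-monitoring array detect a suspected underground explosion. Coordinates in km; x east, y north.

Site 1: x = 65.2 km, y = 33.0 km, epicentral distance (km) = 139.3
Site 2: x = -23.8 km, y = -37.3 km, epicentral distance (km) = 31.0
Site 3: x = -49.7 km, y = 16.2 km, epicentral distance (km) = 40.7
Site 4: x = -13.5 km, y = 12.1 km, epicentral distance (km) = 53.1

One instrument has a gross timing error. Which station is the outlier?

Site 1

Solve using three stations at a time. Using Site 2, Site 3, Site 4 (subtract circle equations pairwise → linear system) gives (x, y) ≈ (-52.0, -24.5).
Distances from that point to each station vs reported:
  Site 1: calculated 130.6 vs reported 139.3 → residual 8.7 km
  Site 2: calculated 31.0 vs reported 31.0 → residual 0.0 km
  Site 3: calculated 40.7 vs reported 40.7 → residual 0.0 km
  Site 4: calculated 53.1 vs reported 53.1 → residual 0.0 km
Site 2, Site 3, Site 4 are mutually consistent (residuals ≈ 0); Site 1 is off by 8.7 km.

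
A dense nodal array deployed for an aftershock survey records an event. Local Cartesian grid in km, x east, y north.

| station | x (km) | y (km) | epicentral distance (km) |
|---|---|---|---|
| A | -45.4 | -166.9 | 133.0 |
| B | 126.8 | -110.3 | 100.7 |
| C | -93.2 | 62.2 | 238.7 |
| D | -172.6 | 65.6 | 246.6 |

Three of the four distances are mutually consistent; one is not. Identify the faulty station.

Solve using three stations at a time. Using A, B, D (subtract circle equations pairwise → linear system) gives (x, y) ≈ (37.8, -63.1).
Distances from that point to each station vs reported:
  A: calculated 133.0 vs reported 133.0 → residual 0.0 km
  B: calculated 100.8 vs reported 100.7 → residual 0.1 km
  C: calculated 181.3 vs reported 238.7 → residual 57.4 km
  D: calculated 246.6 vs reported 246.6 → residual 0.0 km
A, B, D are mutually consistent (residuals ≈ 0); C is off by 57.4 km.

C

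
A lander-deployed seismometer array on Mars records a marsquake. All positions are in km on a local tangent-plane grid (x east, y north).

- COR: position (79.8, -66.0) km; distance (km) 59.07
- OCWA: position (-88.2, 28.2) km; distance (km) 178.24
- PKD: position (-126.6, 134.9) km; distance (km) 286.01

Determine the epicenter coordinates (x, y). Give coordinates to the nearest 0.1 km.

x ≈ 33.2 km, y ≈ -102.3 km

Circle about each station: (x − 79.8)² + (y + 66.0)² = 59.07²; (x + 88.2)² + (y − 28.2)² = 178.24²; (x + 126.6)² + (y − 134.9)² = 286.01².
Subtracting pairs of circle equations eliminates x²+y² and gives linear equations (the radical axes):
-336.0 x + 188.4 y = -30429.79
-412.8 x + 401.8 y = -54810.93
Solving the 2×2 system: x ≈ 33.2, y ≈ -102.3 km.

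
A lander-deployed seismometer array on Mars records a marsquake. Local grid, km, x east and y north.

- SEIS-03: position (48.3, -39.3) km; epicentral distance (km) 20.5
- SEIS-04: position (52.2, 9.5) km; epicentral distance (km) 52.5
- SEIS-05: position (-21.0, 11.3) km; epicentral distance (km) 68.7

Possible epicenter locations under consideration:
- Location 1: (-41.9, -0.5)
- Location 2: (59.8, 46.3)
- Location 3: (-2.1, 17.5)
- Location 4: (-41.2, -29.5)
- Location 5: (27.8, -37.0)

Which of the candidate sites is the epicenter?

Location 5

For each candidate, compare |candidate − station| to the reported distance:
Location 1: residuals SEIS-03 77.7, SEIS-04 42.1, SEIS-05 44.7 → max 77.7 km
Location 2: residuals SEIS-03 65.9, SEIS-04 14.9, SEIS-05 19.4 → max 65.9 km
Location 3: residuals SEIS-03 55.4, SEIS-04 2.4, SEIS-05 48.8 → max 55.4 km
Location 4: residuals SEIS-03 69.5, SEIS-04 48.7, SEIS-05 23.2 → max 69.5 km
Location 5: residuals SEIS-03 0.1, SEIS-04 0.0, SEIS-05 0.0 → max 0.1 km
Only Location 5 has all residuals ≈ 0.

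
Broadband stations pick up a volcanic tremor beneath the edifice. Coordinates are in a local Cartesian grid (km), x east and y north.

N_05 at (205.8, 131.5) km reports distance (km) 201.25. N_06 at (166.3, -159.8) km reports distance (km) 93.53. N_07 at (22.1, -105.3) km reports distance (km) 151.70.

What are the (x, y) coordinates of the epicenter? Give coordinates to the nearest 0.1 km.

x ≈ 168.7 km, y ≈ -66.3 km

Circle about each station: (x − 205.8)² + (y − 131.5)² = 201.25²; (x − 166.3)² + (y + 159.8)² = 93.53²; (x − 22.1)² + (y + 105.3)² = 151.70².
Subtracting the N_05 equation from the N_06 and N_07 equations removes the quadratic terms:
-79.0 x − 582.6 y = 25299.54
-367.4 x − 473.6 y = -30580.72
Solving the 2×2 system: x ≈ 168.7, y ≈ -66.3 km.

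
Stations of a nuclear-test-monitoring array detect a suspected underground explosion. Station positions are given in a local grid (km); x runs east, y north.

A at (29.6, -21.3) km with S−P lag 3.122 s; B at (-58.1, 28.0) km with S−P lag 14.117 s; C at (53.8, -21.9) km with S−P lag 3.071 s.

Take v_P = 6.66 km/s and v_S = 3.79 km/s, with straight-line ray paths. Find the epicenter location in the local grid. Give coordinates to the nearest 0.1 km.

Distance from S−P lag: d = Δt · v_P v_S / (v_P − v_S) = Δt · (6.66·3.79)/(6.66−3.79) ≈ 8.7949·Δt.
So d_A = 27.46, d_B = 124.16, d_C = 27.01 km.
Circle about each station: (x − 29.6)² + (y + 21.3)² = 27.46²; (x + 58.1)² + (y − 28.0)² = 124.16²; (x − 53.8)² + (y + 21.9)² = 27.01².
Subtracting the A equation from the B and C equations removes the quadratic terms:
-175.4 x + 98.6 y = -11831.89
48.4 x − 1.2 y = 2068.71
Solving the 2×2 system: x ≈ 41.6, y ≈ -46.0 km.
Check against A (with the unrounded x, y): √((x − 29.6)²+(y + 21.3)²) = 27.46 ≈ 27.46 km. ✓

(41.6, -46.0)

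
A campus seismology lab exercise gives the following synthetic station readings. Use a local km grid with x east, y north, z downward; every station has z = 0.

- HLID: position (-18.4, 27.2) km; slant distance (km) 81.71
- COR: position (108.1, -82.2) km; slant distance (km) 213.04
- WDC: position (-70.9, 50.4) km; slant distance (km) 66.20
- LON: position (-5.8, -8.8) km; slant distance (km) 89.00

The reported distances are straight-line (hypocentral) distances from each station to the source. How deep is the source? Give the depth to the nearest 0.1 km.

Each station gives a sphere (x−x_i)² + (y−y_i)² + z² = d_i² (stations at z=0).
Subtracting the HLID sphere from COR and WDC: z² cancels, leaving linear equations in x and y:
253.0 x − 218.8 y = -21345.47
-105.0 x + 46.4 y = 8782.65
Solving: x ≈ -82.887, y ≈ 1.715 km (keep extra digits for the depth step; rounded: -82.9, 1.7).
Then from the HLID sphere: z² = 81.71² − (x + 18.4)² − (y − 27.2)² with x = -82.887, y = 1.715, so z ≈ 43.226 ≈ 43.2 km.

43.2 km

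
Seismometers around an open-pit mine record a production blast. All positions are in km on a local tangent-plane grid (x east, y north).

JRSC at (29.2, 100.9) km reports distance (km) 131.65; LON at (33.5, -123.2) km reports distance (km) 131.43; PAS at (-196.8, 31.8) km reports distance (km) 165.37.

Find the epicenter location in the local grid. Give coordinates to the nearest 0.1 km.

(-37.5, -12.6)

Circle about each station: (x − 29.2)² + (y − 100.9)² = 131.65²; (x − 33.5)² + (y + 123.2)² = 131.43²; (x + 196.8)² + (y − 31.8)² = 165.37².
Subtracting pairs of circle equations eliminates x²+y² and gives linear equations (the radical axes):
8.6 x − 448.2 y = 5324.92
-452.0 x − 138.2 y = 18692.52
Solving the 2×2 system: x ≈ -37.5, y ≈ -12.6 km.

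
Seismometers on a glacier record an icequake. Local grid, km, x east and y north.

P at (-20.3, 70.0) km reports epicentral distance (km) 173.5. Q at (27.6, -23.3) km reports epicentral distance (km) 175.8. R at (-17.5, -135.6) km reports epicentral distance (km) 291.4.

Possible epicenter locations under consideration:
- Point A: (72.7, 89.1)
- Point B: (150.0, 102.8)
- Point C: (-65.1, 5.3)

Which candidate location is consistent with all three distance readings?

Point B

For each candidate, compare |candidate − station| to the reported distance:
Point A: residuals P 78.6, Q 54.7, R 49.3 → max 78.6 km
Point B: residuals P 0.1, Q 0.1, R 0.0 → max 0.1 km
Point C: residuals P 94.8, Q 78.8, R 142.7 → max 142.7 km
Only Point B has all residuals ≈ 0.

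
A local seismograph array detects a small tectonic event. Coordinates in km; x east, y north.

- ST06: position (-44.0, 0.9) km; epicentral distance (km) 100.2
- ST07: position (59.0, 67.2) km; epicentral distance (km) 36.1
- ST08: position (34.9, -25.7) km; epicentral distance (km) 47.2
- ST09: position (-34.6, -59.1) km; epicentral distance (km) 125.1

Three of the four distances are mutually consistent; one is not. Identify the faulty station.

Solve using three stations at a time. Using ST06, ST07, ST09 (subtract circle equations pairwise → linear system) gives (x, y) ≈ (51.3, 31.8).
Distances from that point to each station vs reported:
  ST06: calculated 100.2 vs reported 100.2 → residual 0.0 km
  ST07: calculated 36.2 vs reported 36.1 → residual 0.1 km
  ST08: calculated 59.8 vs reported 47.2 → residual 12.6 km
  ST09: calculated 125.1 vs reported 125.1 → residual 0.0 km
ST06, ST07, ST09 are mutually consistent (residuals ≈ 0); ST08 is off by 12.6 km.

ST08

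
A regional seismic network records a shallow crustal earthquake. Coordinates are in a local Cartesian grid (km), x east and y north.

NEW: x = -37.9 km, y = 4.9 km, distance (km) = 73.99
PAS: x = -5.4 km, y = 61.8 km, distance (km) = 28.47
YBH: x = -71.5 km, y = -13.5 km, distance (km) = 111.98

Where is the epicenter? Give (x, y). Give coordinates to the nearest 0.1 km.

Circle about each station: (x + 37.9)² + (y − 4.9)² = 73.99²; (x + 5.4)² + (y − 61.8)² = 28.47²; (x + 71.5)² + (y + 13.5)² = 111.98².
Subtracting the NEW equation from the PAS and YBH equations removes the quadratic terms:
65.0 x + 113.8 y = 7051.96
-67.2 x − 36.8 y = -3230.92
Solving the 2×2 system: x ≈ 20.6, y ≈ 50.2 km.
Check against NEW (with the unrounded x, y): √((x + 37.9)²+(y − 4.9)²) = 73.98 ≈ 73.99 km. ✓

20.6 km east, 50.2 km north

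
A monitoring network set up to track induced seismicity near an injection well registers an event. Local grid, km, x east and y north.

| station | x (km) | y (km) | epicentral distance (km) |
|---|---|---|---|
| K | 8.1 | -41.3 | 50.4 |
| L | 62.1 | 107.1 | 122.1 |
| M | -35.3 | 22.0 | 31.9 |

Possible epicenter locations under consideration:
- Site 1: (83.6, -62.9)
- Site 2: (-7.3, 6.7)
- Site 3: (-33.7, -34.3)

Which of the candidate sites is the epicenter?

For each candidate, compare |candidate − station| to the reported distance:
Site 1: residuals K 28.1, L 49.3, M 114.2 → max 114.2 km
Site 2: residuals K 0.0, L 0.0, M 0.0 → max 0.0 km
Site 3: residuals K 8.0, L 48.7, M 24.4 → max 48.7 km
Only Site 2 has all residuals ≈ 0.

Site 2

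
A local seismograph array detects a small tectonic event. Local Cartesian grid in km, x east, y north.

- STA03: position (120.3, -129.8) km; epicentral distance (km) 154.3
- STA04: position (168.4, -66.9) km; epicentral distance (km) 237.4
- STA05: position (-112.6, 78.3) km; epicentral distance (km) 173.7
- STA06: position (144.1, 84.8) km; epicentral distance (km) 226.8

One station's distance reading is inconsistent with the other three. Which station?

Solve using three stations at a time. Using STA03, STA05, STA06 (subtract circle equations pairwise → linear system) gives (x, y) ≈ (-21.8, -69.8).
Distances from that point to each station vs reported:
  STA03: calculated 154.3 vs reported 154.3 → residual 0.0 km
  STA04: calculated 190.3 vs reported 237.4 → residual 47.1 km
  STA05: calculated 173.7 vs reported 173.7 → residual 0.0 km
  STA06: calculated 226.8 vs reported 226.8 → residual 0.0 km
STA03, STA05, STA06 are mutually consistent (residuals ≈ 0); STA04 is off by 47.1 km.

STA04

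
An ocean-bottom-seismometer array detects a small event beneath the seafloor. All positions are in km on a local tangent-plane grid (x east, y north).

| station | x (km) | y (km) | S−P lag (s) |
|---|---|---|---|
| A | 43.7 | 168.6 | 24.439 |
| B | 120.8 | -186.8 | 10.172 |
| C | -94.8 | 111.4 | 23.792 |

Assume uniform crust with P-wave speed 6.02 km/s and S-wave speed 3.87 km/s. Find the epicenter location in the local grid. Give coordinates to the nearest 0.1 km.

Distance from S−P lag: d = Δt · v_P v_S / (v_P − v_S) = Δt · (6.02·3.87)/(6.02−3.87) ≈ 10.8360·Δt.
So d_A = 264.82, d_B = 110.22, d_C = 257.81 km.
Circle about each station: (x − 43.7)² + (y − 168.6)² = 264.82²; (x − 120.8)² + (y + 186.8)² = 110.22²; (x + 94.8)² + (y − 111.4)² = 257.81².
Subtracting pairs of circle equations eliminates x²+y² and gives linear equations (the radical axes):
154.2 x − 710.8 y = 77132.41
-277.0 x − 114.4 y = -5275.01
Solving the 2×2 system: x ≈ 58.6, y ≈ -95.8 km.

(58.6, -95.8)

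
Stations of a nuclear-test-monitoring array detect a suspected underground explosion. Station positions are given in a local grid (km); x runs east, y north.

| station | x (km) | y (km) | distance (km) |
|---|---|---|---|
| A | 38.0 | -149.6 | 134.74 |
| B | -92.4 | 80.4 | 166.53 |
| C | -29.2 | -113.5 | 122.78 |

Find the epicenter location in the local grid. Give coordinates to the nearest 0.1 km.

44.1 km east, -15.0 km north

Circle about each station: (x − 38.0)² + (y + 149.6)² = 134.74²; (x + 92.4)² + (y − 80.4)² = 166.53²; (x + 29.2)² + (y + 113.5)² = 122.78².
Subtracting the A equation from the B and C equations removes the quadratic terms:
-260.8 x + 460.0 y = -18399.61
-134.4 x + 72.2 y = -7009.33
Solving the 2×2 system: x ≈ 44.1, y ≈ -15.0 km.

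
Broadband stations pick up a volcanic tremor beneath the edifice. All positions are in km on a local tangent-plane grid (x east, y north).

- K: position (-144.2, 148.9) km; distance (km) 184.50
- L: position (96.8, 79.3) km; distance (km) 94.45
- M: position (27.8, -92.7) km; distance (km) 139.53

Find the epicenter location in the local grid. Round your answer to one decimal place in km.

Circle about each station: (x + 144.2)² + (y − 148.9)² = 184.50²; (x − 96.8)² + (y − 79.3)² = 94.45²; (x − 27.8)² + (y + 92.7)² = 139.53².
Subtracting the K equation from the L and M equations removes the quadratic terms:
482.0 x − 139.2 y = -2186.67
344.0 x − 483.2 y = -19027.09
Solving the 2×2 system: x ≈ 8.6, y ≈ 45.5 km.

(8.6, 45.5)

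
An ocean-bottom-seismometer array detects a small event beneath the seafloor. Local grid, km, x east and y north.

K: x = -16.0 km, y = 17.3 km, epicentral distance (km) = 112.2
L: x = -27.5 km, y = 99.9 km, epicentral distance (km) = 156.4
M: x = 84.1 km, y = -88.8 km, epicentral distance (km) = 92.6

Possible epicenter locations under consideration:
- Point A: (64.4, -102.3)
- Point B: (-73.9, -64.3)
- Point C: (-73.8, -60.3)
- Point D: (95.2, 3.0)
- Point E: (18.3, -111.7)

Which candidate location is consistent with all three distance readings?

For each candidate, compare |candidate − station| to the reported distance:
Point A: residuals K 31.9, L 65.7, M 68.7 → max 68.7 km
Point B: residuals K 12.1, L 14.2, M 67.3 → max 67.3 km
Point C: residuals K 15.4, L 10.4, M 67.9 → max 67.9 km
Point D: residuals K 0.1, L 0.1, M 0.1 → max 0.1 km
Point E: residuals K 21.3, L 60.1, M 22.9 → max 60.1 km
Only Point D has all residuals ≈ 0.

Point D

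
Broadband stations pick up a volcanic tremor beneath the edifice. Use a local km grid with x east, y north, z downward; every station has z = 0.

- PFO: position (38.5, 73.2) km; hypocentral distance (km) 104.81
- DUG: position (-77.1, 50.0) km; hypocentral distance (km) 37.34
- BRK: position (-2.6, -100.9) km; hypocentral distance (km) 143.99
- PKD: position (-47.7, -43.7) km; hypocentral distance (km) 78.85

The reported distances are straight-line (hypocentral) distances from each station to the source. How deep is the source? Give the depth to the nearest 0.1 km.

Each station gives a sphere (x−x_i)² + (y−y_i)² + z² = d_i² (stations at z=0).
Subtracting the PFO sphere from DUG and BRK: z² cancels, leaving linear equations in x and y:
-231.2 x − 46.4 y = 11194.78
-82.2 x − 348.2 y = -6400.90
Solving: x ≈ -54.701, y ≈ 31.296 km (keep extra digits for the depth step; rounded: -54.7, 31.3).
Then from the PFO sphere: z² = 104.81² − (x − 38.5)² − (y − 73.2)² with x = -54.701, y = 31.296, so z ≈ 23.297 ≈ 23.3 km.

depth ≈ 23.3 km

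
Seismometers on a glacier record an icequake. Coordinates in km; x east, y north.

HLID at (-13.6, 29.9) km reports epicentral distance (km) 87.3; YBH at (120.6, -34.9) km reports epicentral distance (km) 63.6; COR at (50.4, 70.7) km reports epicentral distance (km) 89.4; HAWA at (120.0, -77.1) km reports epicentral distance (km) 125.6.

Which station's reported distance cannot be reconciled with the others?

HAWA

Solve using three stations at a time. Using HLID, YBH, COR (subtract circle equations pairwise → linear system) gives (x, y) ≈ (59.2, -18.3).
Distances from that point to each station vs reported:
  HLID: calculated 87.3 vs reported 87.3 → residual 0.0 km
  YBH: calculated 63.6 vs reported 63.6 → residual 0.0 km
  COR: calculated 89.4 vs reported 89.4 → residual 0.0 km
  HAWA: calculated 84.6 vs reported 125.6 → residual 41.0 km
HLID, YBH, COR are mutually consistent (residuals ≈ 0); HAWA is off by 41.0 km.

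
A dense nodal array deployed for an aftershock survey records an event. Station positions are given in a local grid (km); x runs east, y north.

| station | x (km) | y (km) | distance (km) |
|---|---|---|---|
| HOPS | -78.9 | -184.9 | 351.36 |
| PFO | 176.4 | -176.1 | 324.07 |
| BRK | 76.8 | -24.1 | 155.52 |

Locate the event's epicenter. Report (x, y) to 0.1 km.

74.1 km east, 131.4 km north

Circle about each station: (x + 78.9)² + (y + 184.9)² = 351.36²; (x − 176.4)² + (y + 176.1)² = 324.07²; (x − 76.8)² + (y + 24.1)² = 155.52².
Subtracting the HOPS equation from the PFO and BRK equations removes the quadratic terms:
510.6 x + 17.6 y = 40147.43
311.4 x + 321.6 y = 65333.21
Solving the 2×2 system: x ≈ 74.1, y ≈ 131.4 km.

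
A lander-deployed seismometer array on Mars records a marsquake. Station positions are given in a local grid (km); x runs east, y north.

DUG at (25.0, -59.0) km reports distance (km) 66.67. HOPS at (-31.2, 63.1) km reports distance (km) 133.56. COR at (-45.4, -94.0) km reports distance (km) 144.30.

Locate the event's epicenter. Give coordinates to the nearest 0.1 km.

x ≈ 76.2 km, y ≈ -16.3 km

Circle about each station: (x − 25.0)² + (y + 59.0)² = 66.67²; (x + 31.2)² + (y − 63.1)² = 133.56²; (x + 45.4)² + (y + 94.0)² = 144.30².
Subtracting the DUG equation from the HOPS and COR equations removes the quadratic terms:
-112.4 x + 244.2 y = -12544.33
-140.8 x − 70.0 y = -9586.44
Solving the 2×2 system: x ≈ 76.2, y ≈ -16.3 km.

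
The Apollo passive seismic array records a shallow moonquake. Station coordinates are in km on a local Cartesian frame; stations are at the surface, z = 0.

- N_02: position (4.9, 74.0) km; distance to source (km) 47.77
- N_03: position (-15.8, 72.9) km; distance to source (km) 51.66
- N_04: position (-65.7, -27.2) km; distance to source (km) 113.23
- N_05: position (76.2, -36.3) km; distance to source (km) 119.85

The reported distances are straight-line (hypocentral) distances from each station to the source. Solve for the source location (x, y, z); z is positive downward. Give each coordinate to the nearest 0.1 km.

Each station gives a sphere (x−x_i)² + (y−y_i)² + z² = d_i² (stations at z=0).
Subtracting the N_02 sphere from N_03 and N_04: z² cancels, leaving linear equations in x and y:
-41.4 x − 2.2 y = -322.74
-141.2 x − 202.4 y = -10982.74
Solving: x ≈ 5.101, y ≈ 50.704 km (keep extra digits for the depth step; rounded: 5.1, 50.7).
Then from the N_02 sphere: z² = 47.77² − (x − 4.9)² − (y − 74.0)² with x = 5.101, y = 50.704, so z ≈ 41.704 ≈ 41.7 km.

(5.1, 50.7, 41.7)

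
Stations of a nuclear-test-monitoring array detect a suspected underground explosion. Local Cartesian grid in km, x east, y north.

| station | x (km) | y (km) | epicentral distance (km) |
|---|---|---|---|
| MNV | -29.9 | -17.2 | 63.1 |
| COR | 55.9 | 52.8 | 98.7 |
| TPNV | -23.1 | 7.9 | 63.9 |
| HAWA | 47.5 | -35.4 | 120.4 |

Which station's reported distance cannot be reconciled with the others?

TPNV

Solve using three stations at a time. Using MNV, COR, HAWA (subtract circle equations pairwise → linear system) gives (x, y) ≈ (-42.4, 44.6).
Distances from that point to each station vs reported:
  MNV: calculated 63.1 vs reported 63.1 → residual 0.0 km
  COR: calculated 98.7 vs reported 98.7 → residual 0.0 km
  TPNV: calculated 41.5 vs reported 63.9 → residual 22.4 km
  HAWA: calculated 120.4 vs reported 120.4 → residual 0.0 km
MNV, COR, HAWA are mutually consistent (residuals ≈ 0); TPNV is off by 22.4 km.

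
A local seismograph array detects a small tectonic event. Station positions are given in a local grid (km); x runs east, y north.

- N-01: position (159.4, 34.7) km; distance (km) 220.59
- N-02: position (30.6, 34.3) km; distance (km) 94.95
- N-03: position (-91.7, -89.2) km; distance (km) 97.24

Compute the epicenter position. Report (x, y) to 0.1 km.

Circle about each station: (x − 159.4)² + (y − 34.7)² = 220.59²; (x − 30.6)² + (y − 34.3)² = 94.95²; (x + 91.7)² + (y + 89.2)² = 97.24².
Subtracting the N-01 equation from the N-02 and N-03 equations removes the quadratic terms:
-257.6 x − 0.8 y = 15144.85
-502.2 x − 247.8 y = 28957.41
Solving the 2×2 system: x ≈ -58.8, y ≈ 2.3 km.

x ≈ -58.8 km, y ≈ 2.3 km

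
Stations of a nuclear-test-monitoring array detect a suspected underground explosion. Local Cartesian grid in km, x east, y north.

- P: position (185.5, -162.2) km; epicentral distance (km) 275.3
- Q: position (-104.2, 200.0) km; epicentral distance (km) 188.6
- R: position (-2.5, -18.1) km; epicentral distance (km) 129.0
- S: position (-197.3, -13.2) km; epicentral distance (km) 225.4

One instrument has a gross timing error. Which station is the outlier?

Solve using three stations at a time. Using P, Q, S (subtract circle equations pairwise → linear system) gives (x, y) ≈ (17.3, 55.7).
Distances from that point to each station vs reported:
  P: calculated 275.3 vs reported 275.3 → residual 0.0 km
  Q: calculated 188.6 vs reported 188.6 → residual 0.0 km
  R: calculated 76.5 vs reported 129.0 → residual 52.5 km
  S: calculated 225.4 vs reported 225.4 → residual 0.0 km
P, Q, S are mutually consistent (residuals ≈ 0); R is off by 52.5 km.

R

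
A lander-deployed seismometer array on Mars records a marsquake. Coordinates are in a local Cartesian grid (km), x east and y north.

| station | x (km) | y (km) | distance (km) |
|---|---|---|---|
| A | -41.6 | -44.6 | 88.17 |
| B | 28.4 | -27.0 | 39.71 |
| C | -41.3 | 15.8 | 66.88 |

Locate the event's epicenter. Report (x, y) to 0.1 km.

Circle about each station: (x + 41.6)² + (y + 44.6)² = 88.17²; (x − 28.4)² + (y + 27.0)² = 39.71²; (x + 41.3)² + (y − 15.8)² = 66.88².
Subtracting the A equation from the B and C equations removes the quadratic terms:
140.0 x + 35.2 y = 4012.90
0.6 x + 120.8 y = 1536.62
Solving the 2×2 system: x ≈ 25.5, y ≈ 12.6 km.

x ≈ 25.5 km, y ≈ 12.6 km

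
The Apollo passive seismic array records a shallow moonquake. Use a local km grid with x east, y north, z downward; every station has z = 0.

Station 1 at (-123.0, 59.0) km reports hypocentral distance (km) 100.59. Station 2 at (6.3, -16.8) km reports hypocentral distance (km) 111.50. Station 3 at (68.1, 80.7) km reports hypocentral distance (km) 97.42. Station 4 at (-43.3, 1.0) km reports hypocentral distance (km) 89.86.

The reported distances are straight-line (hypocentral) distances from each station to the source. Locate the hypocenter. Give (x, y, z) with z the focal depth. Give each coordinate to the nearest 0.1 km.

x ≈ -27.9 km, y ≈ 88.3 km, depth ≈ 14.7 km

Each station gives a sphere (x−x_i)² + (y−y_i)² + z² = d_i² (stations at z=0).
Subtracting the Station 1 sphere from Station 2 and Station 3: z² cancels, leaving linear equations in x and y:
258.6 x − 151.6 y = -20601.97
382.2 x + 43.4 y = -6832.21
Solving: x ≈ -27.903, y ≈ 88.300 km (keep extra digits for the depth step; rounded: -27.9, 88.3).
Then from the Station 1 sphere: z² = 100.59² − (x + 123.0)² − (y − 59.0)² with x = -27.903, y = 88.300, so z ≈ 14.711 ≈ 14.7 km.
Check against Station 4 (with the unrounded solution): distance 89.86 ≈ 89.86 km. ✓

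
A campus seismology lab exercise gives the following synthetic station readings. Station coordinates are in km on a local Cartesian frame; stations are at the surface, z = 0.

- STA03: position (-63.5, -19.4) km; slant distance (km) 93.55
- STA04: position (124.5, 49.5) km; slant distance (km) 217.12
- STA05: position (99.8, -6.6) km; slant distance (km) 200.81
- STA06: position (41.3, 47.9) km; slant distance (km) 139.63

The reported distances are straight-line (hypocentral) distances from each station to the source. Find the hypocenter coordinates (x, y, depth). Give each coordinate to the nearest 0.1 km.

(-83.2, 46.7, 63.2)

Each station gives a sphere (x−x_i)² + (y−y_i)² + z² = d_i² (stations at z=0).
Subtracting the STA03 sphere from STA04 and STA05: z² cancels, leaving linear equations in x and y:
376.0 x + 137.8 y = -24847.60
326.6 x + 25.6 y = -25978.06
Solving: x ≈ -83.202, y ≈ 46.708 km (keep extra digits for the depth step; rounded: -83.2, 46.7).
Then from the STA03 sphere: z² = 93.55² − (x + 63.5)² − (y + 19.4)² with x = -83.202, y = 46.708, so z ≈ 63.192 ≈ 63.2 km.
Check against STA06 (with the unrounded solution): distance 139.63 ≈ 139.63 km. ✓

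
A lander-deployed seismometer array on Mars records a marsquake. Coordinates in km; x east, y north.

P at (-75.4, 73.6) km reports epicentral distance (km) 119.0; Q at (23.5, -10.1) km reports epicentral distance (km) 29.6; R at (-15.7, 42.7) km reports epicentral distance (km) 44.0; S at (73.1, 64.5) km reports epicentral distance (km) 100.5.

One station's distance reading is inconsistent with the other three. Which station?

Solve using three stations at a time. Using Q, R, S (subtract circle equations pairwise → linear system) gives (x, y) ≈ (-4.2, 0.3).
Distances from that point to each station vs reported:
  P: calculated 102.2 vs reported 119.0 → residual 16.8 km
  Q: calculated 29.6 vs reported 29.6 → residual 0.0 km
  R: calculated 44.0 vs reported 44.0 → residual 0.0 km
  S: calculated 100.5 vs reported 100.5 → residual 0.0 km
Q, R, S are mutually consistent (residuals ≈ 0); P is off by 16.8 km.

P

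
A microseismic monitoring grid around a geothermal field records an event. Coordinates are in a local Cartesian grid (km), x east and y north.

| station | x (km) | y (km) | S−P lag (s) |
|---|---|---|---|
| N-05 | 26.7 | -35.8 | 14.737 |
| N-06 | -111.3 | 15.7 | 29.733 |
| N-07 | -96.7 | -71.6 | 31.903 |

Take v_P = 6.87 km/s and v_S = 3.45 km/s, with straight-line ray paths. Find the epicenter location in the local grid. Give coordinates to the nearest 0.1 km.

x ≈ 93.1 km, y ≈ 41.8 km

Distance from S−P lag: d = Δt · v_P v_S / (v_P − v_S) = Δt · (6.87·3.45)/(6.87−3.45) ≈ 6.9303·Δt.
So d_N-05 = 102.13, d_N-06 = 206.06, d_N-07 = 221.10 km.
Circle about each station: (x − 26.7)² + (y + 35.8)² = 102.13²; (x + 111.3)² + (y − 15.7)² = 206.06²; (x + 96.7)² + (y + 71.6)² = 221.10².
Subtracting the N-05 equation from the N-06 and N-07 equations removes the quadratic terms:
-276.0 x + 103.0 y = -21390.54
-246.8 x − 71.6 y = -25971.75
Solving the 2×2 system: x ≈ 93.1, y ≈ 41.8 km.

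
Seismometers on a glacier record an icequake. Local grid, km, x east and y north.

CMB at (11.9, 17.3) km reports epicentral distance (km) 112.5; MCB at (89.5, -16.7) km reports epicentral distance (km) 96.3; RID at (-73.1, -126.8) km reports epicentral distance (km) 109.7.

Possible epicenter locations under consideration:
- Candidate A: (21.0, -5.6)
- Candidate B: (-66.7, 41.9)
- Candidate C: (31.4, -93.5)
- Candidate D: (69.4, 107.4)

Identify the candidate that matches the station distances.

For each candidate, compare |candidate − station| to the reported distance:
Candidate A: residuals CMB 87.9, MCB 26.9, RID 43.7 → max 87.9 km
Candidate B: residuals CMB 30.1, MCB 70.5, RID 59.1 → max 70.5 km
Candidate C: residuals CMB 0.0, MCB 0.0, RID 0.0 → max 0.0 km
Candidate D: residuals CMB 5.6, MCB 29.4, RID 164.4 → max 164.4 km
Only Candidate C has all residuals ≈ 0.

Candidate C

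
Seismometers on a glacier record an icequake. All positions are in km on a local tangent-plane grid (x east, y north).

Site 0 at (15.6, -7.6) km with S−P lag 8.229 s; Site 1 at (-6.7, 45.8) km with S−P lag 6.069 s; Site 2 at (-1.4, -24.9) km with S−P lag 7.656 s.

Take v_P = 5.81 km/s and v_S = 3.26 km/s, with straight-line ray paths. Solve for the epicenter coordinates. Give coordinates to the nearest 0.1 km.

x ≈ -40.7 km, y ≈ 16.2 km

Distance from S−P lag: d = Δt · v_P v_S / (v_P − v_S) = Δt · (5.81·3.26)/(5.81−3.26) ≈ 7.4277·Δt.
So d_Site 0 = 61.12, d_Site 1 = 45.08, d_Site 2 = 56.87 km.
Circle about each station: (x − 15.6)² + (y + 7.6)² = 61.12²; (x + 6.7)² + (y − 45.8)² = 45.08²; (x + 1.4)² + (y + 24.9)² = 56.87².
Subtracting pairs of circle equations eliminates x²+y² and gives linear equations (the radical axes):
-44.6 x + 106.8 y = 3544.86
-34.0 x − 34.6 y = 822.31
Solving the 2×2 system: x ≈ -40.7, y ≈ 16.2 km.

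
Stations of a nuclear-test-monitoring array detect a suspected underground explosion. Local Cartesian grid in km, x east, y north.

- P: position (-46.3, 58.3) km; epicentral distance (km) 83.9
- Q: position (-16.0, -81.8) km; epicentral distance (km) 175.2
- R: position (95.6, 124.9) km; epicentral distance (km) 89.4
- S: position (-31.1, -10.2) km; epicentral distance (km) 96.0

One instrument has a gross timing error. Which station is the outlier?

Q

Solve using three stations at a time. Using P, R, S (subtract circle equations pairwise → linear system) gives (x, y) ≈ (37.6, 56.9).
Distances from that point to each station vs reported:
  P: calculated 83.9 vs reported 83.9 → residual 0.0 km
  Q: calculated 148.7 vs reported 175.2 → residual 26.5 km
  R: calculated 89.4 vs reported 89.4 → residual 0.0 km
  S: calculated 96.0 vs reported 96.0 → residual 0.0 km
P, R, S are mutually consistent (residuals ≈ 0); Q is off by 26.5 km.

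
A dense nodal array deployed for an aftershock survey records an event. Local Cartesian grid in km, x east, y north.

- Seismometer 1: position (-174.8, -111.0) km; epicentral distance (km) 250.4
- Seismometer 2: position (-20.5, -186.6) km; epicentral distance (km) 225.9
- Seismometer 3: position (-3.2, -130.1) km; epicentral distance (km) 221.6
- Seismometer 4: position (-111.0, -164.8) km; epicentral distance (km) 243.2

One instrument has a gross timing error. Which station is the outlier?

Seismometer 3

Solve using three stations at a time. Using Seismometer 1, Seismometer 2, Seismometer 4 (subtract circle equations pairwise → linear system) gives (x, y) ≈ (29.5, 33.5).
Distances from that point to each station vs reported:
  Seismometer 1: calculated 250.2 vs reported 250.4 → residual 0.2 km
  Seismometer 2: calculated 225.7 vs reported 225.9 → residual 0.2 km
  Seismometer 3: calculated 166.8 vs reported 221.6 → residual 54.8 km
  Seismometer 4: calculated 243.0 vs reported 243.2 → residual 0.2 km
Seismometer 1, Seismometer 2, Seismometer 4 are mutually consistent (residuals ≈ 0); Seismometer 3 is off by 54.8 km.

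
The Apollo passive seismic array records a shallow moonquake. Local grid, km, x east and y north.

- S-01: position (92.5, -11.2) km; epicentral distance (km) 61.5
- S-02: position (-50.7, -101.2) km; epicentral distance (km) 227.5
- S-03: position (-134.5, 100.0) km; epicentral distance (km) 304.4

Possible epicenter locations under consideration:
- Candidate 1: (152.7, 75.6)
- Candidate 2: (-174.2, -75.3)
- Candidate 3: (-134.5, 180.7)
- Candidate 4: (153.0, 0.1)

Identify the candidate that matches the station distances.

For each candidate, compare |candidate − station| to the reported distance:
Candidate 1: residuals S-01 44.1, S-02 42.0, S-03 16.2 → max 44.1 km
Candidate 2: residuals S-01 212.8, S-02 101.3, S-03 124.7 → max 212.8 km
Candidate 3: residuals S-01 235.7, S-02 66.6, S-03 223.7 → max 235.7 km
Candidate 4: residuals S-01 0.0, S-02 0.0, S-03 0.0 → max 0.0 km
Only Candidate 4 has all residuals ≈ 0.

Candidate 4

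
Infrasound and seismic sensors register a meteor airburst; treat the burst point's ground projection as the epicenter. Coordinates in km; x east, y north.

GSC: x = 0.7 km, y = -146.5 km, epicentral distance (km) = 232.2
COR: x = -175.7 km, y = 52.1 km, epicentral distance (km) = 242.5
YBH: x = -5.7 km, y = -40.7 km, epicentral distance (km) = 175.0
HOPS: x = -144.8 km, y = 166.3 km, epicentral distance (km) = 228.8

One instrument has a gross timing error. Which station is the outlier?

YBH

Solve using three stations at a time. Using GSC, COR, HOPS (subtract circle equations pairwise → linear system) gives (x, y) ≈ (65.5, 76.4).
Distances from that point to each station vs reported:
  GSC: calculated 232.1 vs reported 232.2 → residual 0.1 km
  COR: calculated 242.4 vs reported 242.5 → residual 0.1 km
  YBH: calculated 137.0 vs reported 175.0 → residual 38.0 km
  HOPS: calculated 228.7 vs reported 228.8 → residual 0.1 km
GSC, COR, HOPS are mutually consistent (residuals ≈ 0); YBH is off by 38.0 km.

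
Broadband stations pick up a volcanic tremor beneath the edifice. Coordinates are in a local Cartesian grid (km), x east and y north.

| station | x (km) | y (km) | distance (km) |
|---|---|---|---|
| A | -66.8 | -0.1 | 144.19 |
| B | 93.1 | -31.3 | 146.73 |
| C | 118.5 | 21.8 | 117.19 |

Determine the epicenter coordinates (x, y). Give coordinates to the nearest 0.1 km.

Circle about each station: (x + 66.8)² + (y + 0.1)² = 144.19²; (x − 93.1)² + (y + 31.3)² = 146.73²; (x − 118.5)² + (y − 21.8)² = 117.19².
Subtracting the A equation from the B and C equations removes the quadratic terms:
319.8 x − 62.4 y = 4446.11
370.6 x + 43.8 y = 17112.50
Solving the 2×2 system: x ≈ 34.0, y ≈ 103.0 km.

x ≈ 34.0 km, y ≈ 103.0 km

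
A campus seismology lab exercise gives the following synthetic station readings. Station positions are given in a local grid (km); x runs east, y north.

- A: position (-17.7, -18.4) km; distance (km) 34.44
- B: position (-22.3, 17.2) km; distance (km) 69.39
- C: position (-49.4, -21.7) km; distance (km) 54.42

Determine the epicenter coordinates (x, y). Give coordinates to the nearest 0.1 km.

x ≈ -2.5 km, y ≈ -49.3 km

Circle about each station: (x + 17.7)² + (y + 18.4)² = 34.44²; (x + 22.3)² + (y − 17.2)² = 69.39²; (x + 49.4)² + (y + 21.7)² = 54.42².
Subtracting pairs of circle equations eliminates x²+y² and gives linear equations (the radical axes):
-9.2 x + 71.2 y = -3487.58
-63.4 x − 6.6 y = 483.98
Solving the 2×2 system: x ≈ -2.5, y ≈ -49.3 km.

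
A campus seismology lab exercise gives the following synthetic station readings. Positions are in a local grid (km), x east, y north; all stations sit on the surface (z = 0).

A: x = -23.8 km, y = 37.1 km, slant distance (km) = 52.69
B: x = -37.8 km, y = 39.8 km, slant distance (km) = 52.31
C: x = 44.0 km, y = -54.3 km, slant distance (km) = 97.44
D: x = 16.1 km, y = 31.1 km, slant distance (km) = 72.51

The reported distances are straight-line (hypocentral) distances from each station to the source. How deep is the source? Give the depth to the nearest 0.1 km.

14.9 km

Each station gives a sphere (x−x_i)² + (y−y_i)² + z² = d_i² (stations at z=0).
Subtracting the A sphere from B and C: z² cancels, leaving linear equations in x and y:
-28.0 x + 5.4 y = 1109.93
135.6 x − 182.8 y = -3776.68
Solving: x ≈ -41.608, y ≈ -10.205 km (keep extra digits for the depth step; rounded: -41.6, -10.2).
Then from the A sphere: z² = 52.69² − (x + 23.8)² − (y − 37.1)² with x = -41.608, y = -10.205, so z ≈ 14.878 ≈ 14.9 km.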